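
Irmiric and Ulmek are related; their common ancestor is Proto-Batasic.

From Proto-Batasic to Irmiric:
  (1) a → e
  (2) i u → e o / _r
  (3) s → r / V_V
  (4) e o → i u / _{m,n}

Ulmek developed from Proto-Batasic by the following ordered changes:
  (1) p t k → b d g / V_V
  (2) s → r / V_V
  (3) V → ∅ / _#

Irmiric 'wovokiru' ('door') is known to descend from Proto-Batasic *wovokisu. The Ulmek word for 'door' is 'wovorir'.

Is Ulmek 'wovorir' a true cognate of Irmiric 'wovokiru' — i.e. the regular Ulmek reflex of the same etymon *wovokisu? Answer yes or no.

Derive the expected Ulmek reflex of *wovokisu:
Ulmek: *wovokisu
  wovokisu → wovogisu   [intervocalic voicing]
  wovogisu → wovogiru   [rhotacism]
  wovogiru → wovogir   [apocope]
  giving Ulmek wovogir.
The regular Ulmek reflex would be 'wovogir', but the attested form is 'wovorir'. The correspondence is irregular, so they are not cognates (the Ulmek form has a different source).

no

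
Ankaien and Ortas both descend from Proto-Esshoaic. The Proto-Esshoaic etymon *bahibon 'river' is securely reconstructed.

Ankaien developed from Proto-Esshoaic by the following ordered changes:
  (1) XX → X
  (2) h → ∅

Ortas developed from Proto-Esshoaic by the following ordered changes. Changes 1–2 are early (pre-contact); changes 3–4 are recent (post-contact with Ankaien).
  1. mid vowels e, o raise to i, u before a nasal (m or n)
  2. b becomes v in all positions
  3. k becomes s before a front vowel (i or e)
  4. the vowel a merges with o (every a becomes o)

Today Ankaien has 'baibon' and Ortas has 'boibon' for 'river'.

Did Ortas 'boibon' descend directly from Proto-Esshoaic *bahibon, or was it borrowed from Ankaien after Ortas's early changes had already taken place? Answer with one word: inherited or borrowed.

borrowed

If inherited, *bahibon would pass through all of Ortas's changes:
Ortas: *bahibon
  bahibon → bahibun   [pre-nasal raising]
  bahibun → vahivun   [unconditioned shift]
  vahivun (rule 3 does not apply)
  vahivun → vohivun   [vowel merger]
  giving Ortas vohivun.
If borrowed from Ankaien 'baibon' after the early changes, it would undergo only the recent ones:
  rule 3 (palatalisation): no change (baibon)
  rule 4 (vowel merger): baibon → boibon
  ⇒ as a loan: boibon
Ortas 'boibon' matches the loan outcome 'boibon', not the inherited 'vohivun' — it skipped the early Ortas changes, so it was borrowed from Ankaien.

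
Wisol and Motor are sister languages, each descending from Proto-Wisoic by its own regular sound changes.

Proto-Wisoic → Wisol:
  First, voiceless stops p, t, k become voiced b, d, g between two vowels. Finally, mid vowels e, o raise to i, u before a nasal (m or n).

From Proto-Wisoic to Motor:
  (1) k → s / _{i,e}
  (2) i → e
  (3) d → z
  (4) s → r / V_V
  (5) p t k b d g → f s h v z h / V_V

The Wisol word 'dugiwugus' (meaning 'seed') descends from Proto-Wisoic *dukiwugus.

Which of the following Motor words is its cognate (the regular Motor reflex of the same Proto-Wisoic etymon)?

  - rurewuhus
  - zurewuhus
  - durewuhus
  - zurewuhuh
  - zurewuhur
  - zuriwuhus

zurewuhus

Motor: *dukiwugus > dusiwugus > dusewugus > zusewugus > zurewugus > zurewuhus  (by palatalisation, vowel merger, unconditioned shift, rhotacism, intervocalic lenition)
The other candidates each miss or misapply at least one Motor change.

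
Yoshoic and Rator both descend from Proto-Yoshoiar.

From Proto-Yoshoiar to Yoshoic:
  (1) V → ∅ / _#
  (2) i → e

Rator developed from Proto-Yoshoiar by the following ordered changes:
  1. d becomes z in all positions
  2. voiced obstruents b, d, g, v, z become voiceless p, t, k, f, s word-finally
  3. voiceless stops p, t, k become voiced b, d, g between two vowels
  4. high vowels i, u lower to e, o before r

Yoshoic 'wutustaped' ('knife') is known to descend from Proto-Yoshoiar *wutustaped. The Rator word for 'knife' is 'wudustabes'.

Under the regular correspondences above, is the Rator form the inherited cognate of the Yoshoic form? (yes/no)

Derive the expected Rator reflex of *wutustaped:
Rator: start from *wutustaped.
  rule 1 (unconditioned shift): wutustaped → wutustapez
  rule 2 (final devoicing): wutustapez → wutustapes
  rule 3 (intervocalic voicing): wutustapes → wudustabes
  rule 4: no change — wudustabes
  ⇒ Rator wudustabes
Rator 'wudustabes' matches the regular reflex exactly, so the pair is cognate.

yes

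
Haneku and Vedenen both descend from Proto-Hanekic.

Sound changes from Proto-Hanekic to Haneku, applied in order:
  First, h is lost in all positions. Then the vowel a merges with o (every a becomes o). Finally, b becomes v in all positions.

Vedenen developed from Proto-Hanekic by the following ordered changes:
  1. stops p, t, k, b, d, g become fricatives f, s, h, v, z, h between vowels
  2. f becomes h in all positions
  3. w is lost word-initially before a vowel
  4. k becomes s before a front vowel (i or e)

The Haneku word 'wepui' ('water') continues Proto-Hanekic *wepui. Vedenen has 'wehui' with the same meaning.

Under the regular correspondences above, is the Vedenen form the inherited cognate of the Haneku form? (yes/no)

no

Derive the expected Vedenen reflex of *wepui:
Vedenen: *wepui > wefui > wehui > ehui  (by intervocalic lenition, unconditioned shift, glide loss)
The regular Vedenen reflex would be 'ehui', but the attested form is 'wehui'. The correspondence is irregular, so they are not cognates (the Vedenen form has a different source).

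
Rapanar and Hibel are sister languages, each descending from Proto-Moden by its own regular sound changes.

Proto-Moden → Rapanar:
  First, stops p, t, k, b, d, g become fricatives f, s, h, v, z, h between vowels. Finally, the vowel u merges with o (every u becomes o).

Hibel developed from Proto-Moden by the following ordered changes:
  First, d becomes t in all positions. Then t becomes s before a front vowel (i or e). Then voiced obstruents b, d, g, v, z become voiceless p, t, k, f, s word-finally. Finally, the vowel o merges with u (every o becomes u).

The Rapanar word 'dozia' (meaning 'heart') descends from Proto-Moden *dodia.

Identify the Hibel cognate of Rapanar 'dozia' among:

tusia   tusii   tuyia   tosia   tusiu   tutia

Hibel: *dodia > totia > tosia > tusia  (by unconditioned shift, palatalisation, vowel merger)

tusia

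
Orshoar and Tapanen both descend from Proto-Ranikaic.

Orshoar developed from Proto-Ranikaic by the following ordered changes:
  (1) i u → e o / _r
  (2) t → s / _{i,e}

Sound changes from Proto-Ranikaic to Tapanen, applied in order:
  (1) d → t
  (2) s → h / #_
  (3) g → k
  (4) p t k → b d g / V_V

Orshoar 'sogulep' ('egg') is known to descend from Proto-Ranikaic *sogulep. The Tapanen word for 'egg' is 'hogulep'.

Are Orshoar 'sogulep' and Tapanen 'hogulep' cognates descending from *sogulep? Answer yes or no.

yes

Derive the expected Tapanen reflex of *sogulep:
Tapanen: start from *sogulep.
  rule 1: no change — sogulep
  rule 2 (debuccalisation): sogulep → hogulep
  rule 3 (unconditioned shift): hogulep → hokulep
  rule 4 (intervocalic voicing): hokulep → hogulep
  ⇒ Tapanen hogulep
Tapanen 'hogulep' matches the regular reflex exactly, so the pair is cognate.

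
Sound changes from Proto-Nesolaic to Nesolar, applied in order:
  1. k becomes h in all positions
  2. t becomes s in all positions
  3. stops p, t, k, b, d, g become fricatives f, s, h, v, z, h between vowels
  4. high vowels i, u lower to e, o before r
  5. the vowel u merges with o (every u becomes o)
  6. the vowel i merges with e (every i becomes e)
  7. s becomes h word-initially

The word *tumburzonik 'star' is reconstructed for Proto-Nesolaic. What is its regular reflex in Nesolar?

Nesolar: *tumburzonik
  tumburzonik → tumburzonih   [unconditioned shift]
  tumburzonih → sumburzonih   [unconditioned shift]
  sumburzonih (rule 3 does not apply)
  sumburzonih → sumborzonih   [pre-rhotic lowering]
  sumborzonih → somborzonih   [vowel merger]
  somborzonih → somborzoneh   [vowel merger]
  somborzoneh → homborzoneh   [debuccalisation]
  giving Nesolar homborzoneh.

homborzoneh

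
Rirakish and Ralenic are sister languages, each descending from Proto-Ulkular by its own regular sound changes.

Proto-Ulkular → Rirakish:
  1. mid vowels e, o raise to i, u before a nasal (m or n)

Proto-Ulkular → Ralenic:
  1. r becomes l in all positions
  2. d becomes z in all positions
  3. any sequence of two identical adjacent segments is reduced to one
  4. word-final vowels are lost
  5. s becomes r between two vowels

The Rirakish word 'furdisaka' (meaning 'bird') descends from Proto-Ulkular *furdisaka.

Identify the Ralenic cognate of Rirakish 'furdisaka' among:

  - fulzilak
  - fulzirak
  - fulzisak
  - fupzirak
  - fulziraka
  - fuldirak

fulzirak

Ralenic: *furdisaka
  furdisaka → fuldisaka   [unconditioned shift]
  fuldisaka → fulzisaka   [unconditioned shift]
  fulzisaka (rule 3 does not apply)
  fulzisaka → fulzisak   [apocope]
  fulzisak → fulzirak   [rhotacism]
  giving Ralenic fulzirak.
Among the options, 'fulzirak' alone shows every Ralenic change applied in order.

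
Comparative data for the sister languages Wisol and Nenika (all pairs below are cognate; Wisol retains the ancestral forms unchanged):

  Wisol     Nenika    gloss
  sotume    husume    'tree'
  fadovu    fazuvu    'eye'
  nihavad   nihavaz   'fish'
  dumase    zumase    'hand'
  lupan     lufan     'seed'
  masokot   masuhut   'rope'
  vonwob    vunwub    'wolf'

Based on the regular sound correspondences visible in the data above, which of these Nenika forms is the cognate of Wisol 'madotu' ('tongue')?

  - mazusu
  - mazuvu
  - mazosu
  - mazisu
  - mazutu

mazusu

fadovu ~ fazuvu — Wisol d corresponds to Nenika z between vowels (before a back vowel).
sotume ~ husume, masokot ~ masuhut — Wisol o corresponds to Nenika u after a consonant, before a consonant other than r, m, n, p, b, f, v.
sotume ~ husume — Wisol t corresponds to Nenika s between vowels (before a back vowel).
Applying these to Wisol 'madotu':
  madotu → mazotu   (d→z between vowels (before a back vowel))
  mazotu → mazutu   (o→u after a consonant, before a consonant other than r, m, n, p, b, f, v)
  mazutu → mazusu   (t→s between vowels (before a back vowel))
So the Nenika cognate is 'mazusu'.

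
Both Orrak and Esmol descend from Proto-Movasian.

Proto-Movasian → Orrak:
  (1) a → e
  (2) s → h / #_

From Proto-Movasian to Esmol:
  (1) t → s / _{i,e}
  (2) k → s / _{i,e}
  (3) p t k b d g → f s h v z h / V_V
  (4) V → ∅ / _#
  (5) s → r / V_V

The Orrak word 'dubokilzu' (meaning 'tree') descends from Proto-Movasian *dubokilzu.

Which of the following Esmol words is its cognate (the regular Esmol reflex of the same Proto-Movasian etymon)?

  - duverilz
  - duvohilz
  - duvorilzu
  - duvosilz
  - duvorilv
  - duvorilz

Esmol: *dubokilzu > dubosilzu > duvosilzu > duvosilz > duvorilz  (by palatalisation, intervocalic lenition, apocope, rhotacism)
Only 'duvorilz' matches the regular Esmol development of *dubokilzu.

duvorilz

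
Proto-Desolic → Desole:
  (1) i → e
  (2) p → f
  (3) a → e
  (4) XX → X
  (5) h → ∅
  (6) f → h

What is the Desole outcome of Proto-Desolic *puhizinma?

huezenme

Desole: *puhizinma
  puhizinma → puhezenma   [vowel merger]
  puhezenma → fuhezenma   [unconditioned shift]
  fuhezenma → fuhezenme   [vowel merger]
  fuhezenme (rule 4 does not apply)
  fuhezenme → fuezenme   [h-loss]
  fuezenme → huezenme   [unconditioned shift]
  giving Desole huezenme.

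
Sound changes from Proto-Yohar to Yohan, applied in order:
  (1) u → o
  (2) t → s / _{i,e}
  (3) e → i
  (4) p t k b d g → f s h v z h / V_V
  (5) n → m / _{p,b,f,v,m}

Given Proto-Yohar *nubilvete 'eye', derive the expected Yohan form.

novilvisi

Yohan: start from *nubilvete.
  rule 1 (vowel merger): nubilvete → nobilvete
  rule 2 (palatalisation): nobilvete → nobilvese
  rule 3 (vowel merger): nobilvese → nobilvisi
  rule 4 (intervocalic lenition): nobilvisi → novilvisi
  rule 5: no change — novilvisi
  ⇒ Yohan novilvisi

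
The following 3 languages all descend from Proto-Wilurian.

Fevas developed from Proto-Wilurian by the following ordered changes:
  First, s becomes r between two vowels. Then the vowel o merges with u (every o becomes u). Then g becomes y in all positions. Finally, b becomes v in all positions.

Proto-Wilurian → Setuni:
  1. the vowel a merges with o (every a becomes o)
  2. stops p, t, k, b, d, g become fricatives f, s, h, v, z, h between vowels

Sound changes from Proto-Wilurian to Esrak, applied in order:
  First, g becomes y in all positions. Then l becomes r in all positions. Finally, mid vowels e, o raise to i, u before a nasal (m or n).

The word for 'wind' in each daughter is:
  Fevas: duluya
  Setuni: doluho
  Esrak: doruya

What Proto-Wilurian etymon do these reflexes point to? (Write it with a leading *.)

*doluga

Position 3: Fevas has l, Setuni has l, Esrak has r. Fevas preserves l here (none of its changes turn any other segment into l), so the proto-segment is *l.
Position 2: Fevas has u, Setuni has o, Esrak has o. Esrak preserves o here (none of its changes turn any other segment into o), so the proto-segment is *o.
Position 5: Fevas has y, Setuni has h, Esrak has y. Taking the neighbouring segments as reconstructed: Fevas y could go back to *g or *y; Setuni h could go back to *k or *g or *h; Esrak y could go back to *g or *y — the one source consistent with every daughter is *g.
Verify the candidate proto-form against each daughter:
Fevas: start from *doluga.
  rule 1: no change — doluga
  rule 2 (vowel merger): doluga → duluga
  rule 3 (unconditioned shift): duluga → duluya
  rule 4: no change — duluya
  ⇒ Fevas duluya
Setuni: start from *doluga.
  rule 1 (vowel merger): doluga → dolugo
  rule 2 (intervocalic lenition): dolugo → doluho
  ⇒ Setuni doluho
Esrak: start from *doluga.
  rule 1 (unconditioned shift): doluga → doluya
  rule 2 (unconditioned shift): doluya → doruya
  rule 3: no change — doruya
  ⇒ Esrak doruya
*doluga is the unique common source.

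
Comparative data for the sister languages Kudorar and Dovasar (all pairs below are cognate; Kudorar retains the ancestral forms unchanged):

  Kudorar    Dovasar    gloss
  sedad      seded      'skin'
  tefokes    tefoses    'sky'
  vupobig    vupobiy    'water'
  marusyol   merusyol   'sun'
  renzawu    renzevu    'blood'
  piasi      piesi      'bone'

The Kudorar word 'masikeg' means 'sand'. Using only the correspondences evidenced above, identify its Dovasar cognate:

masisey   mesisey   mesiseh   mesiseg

mesisey

sedad ~ seded, renzawu ~ renzevu — Kudorar a corresponds to Dovasar e after a consonant, before a consonant other than r, m, n, p, b, f, v.
tefokes ~ tefoses — Kudorar k corresponds to Dovasar s between vowels (before a front vowel).
vupobig ~ vupobiy — Kudorar g corresponds to Dovasar y word-finally.
Applying these to Kudorar 'masikeg':
  masikeg → mesikeg   (a→e after a consonant, before a consonant other than r, m, n, p, b, f, v)
  mesikeg → mesiseg   (k→s between vowels (before a front vowel))
  mesiseg → mesisey   (g→y word-finally)
So the Dovasar cognate is 'mesisey'.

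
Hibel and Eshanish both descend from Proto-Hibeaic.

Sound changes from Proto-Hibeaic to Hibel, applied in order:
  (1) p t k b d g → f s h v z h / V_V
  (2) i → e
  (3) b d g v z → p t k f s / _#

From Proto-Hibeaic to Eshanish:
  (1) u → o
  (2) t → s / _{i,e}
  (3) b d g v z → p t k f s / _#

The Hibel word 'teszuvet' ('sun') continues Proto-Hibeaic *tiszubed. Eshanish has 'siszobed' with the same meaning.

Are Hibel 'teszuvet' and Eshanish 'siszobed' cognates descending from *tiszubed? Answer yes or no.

Derive the expected Eshanish reflex of *tiszubed:
Eshanish: start from *tiszubed.
  rule 1 (vowel merger): tiszubed → tiszobed
  rule 2 (palatalisation): tiszobed → siszobed
  rule 3 (final devoicing): siszobed → siszobet
  ⇒ Eshanish siszobet
The regular Eshanish reflex would be 'siszobet', but the attested form is 'siszobed'. The correspondence is irregular, so they are not cognates (the Eshanish form has a different source).

no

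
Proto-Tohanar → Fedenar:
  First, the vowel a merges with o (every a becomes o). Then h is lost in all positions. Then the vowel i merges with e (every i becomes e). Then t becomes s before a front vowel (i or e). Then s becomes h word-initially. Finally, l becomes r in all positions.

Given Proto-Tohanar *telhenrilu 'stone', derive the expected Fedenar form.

Fedenar: *telhenrilu > telenrilu > telenrelu > selenrelu > helenrelu > herenreru  (by h-loss, vowel merger, palatalisation, debuccalisation, unconditioned shift)

herenreru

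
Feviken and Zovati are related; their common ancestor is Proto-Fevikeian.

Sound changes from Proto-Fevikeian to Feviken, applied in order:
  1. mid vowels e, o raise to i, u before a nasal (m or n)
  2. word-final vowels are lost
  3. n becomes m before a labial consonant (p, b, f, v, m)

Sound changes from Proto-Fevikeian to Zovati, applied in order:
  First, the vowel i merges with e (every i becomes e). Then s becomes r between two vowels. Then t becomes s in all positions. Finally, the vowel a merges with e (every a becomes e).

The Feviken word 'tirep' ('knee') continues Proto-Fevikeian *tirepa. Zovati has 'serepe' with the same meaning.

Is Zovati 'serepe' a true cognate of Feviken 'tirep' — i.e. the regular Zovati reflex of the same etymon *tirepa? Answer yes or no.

yes

Derive the expected Zovati reflex of *tirepa:
Zovati: *tirepa > terepa > serepa > serepe  (by vowel merger, unconditioned shift, vowel merger)
Zovati 'serepe' matches the regular reflex exactly, so the pair is cognate.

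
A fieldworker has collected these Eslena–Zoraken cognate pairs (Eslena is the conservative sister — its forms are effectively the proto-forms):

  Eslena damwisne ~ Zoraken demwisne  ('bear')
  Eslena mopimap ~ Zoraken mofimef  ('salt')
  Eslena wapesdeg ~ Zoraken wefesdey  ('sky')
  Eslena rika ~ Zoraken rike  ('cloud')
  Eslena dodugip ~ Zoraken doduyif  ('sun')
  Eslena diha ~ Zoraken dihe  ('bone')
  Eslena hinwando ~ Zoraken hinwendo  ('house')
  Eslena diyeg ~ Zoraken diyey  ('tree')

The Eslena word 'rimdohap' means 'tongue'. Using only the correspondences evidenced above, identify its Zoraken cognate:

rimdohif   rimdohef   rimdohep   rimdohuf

mopimap ~ mofimef, wapesdeg ~ wefesdey — Eslena a corresponds to Zoraken e after a consonant, before a labial obstruent.
mopimap ~ mofimef, dodugip ~ doduyif — Eslena p corresponds to Zoraken f word-finally.
Applying these to Eslena 'rimdohap':
  rimdohap → rimdohep   (a→e after a consonant, before a labial obstruent)
  rimdohep → rimdohef   (p→f word-finally)
So the Zoraken cognate is 'rimdohef'.

rimdohef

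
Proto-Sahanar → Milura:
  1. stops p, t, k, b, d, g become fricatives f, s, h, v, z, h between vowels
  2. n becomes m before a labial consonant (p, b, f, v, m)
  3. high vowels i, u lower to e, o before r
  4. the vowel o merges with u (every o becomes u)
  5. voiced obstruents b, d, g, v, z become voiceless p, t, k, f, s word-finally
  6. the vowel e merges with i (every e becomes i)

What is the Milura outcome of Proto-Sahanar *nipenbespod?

Milura: start from *nipenbespod.
  rule 1 (intervocalic lenition): nipenbespod → nifenbespod
  rule 2 (nasal place assimilation): nifenbespod → nifembespod
  rule 3: no change — nifembespod
  rule 4 (vowel merger): nifembespod → nifembespud
  rule 5 (final devoicing): nifembespud → nifembesput
  rule 6 (vowel merger): nifembesput → nifimbisput
  ⇒ Milura nifimbisput

nifimbisput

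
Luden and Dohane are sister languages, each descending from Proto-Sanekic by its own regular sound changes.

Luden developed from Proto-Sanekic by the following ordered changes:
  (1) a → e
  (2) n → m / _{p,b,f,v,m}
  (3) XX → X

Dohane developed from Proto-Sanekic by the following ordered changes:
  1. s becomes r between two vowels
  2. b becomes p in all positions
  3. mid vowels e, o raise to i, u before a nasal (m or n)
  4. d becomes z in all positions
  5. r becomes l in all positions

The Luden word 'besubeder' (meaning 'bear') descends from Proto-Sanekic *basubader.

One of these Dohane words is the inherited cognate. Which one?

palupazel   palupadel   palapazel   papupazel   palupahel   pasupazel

palupazel

Dohane: *basubader
  basubader → barubader   [rhotacism]
  barubader → parupader   [unconditioned shift]
  parupader (rule 3 does not apply)
  parupader → parupazer   [unconditioned shift]
  parupazer → palupazel   [unconditioned shift]
  giving Dohane palupazel.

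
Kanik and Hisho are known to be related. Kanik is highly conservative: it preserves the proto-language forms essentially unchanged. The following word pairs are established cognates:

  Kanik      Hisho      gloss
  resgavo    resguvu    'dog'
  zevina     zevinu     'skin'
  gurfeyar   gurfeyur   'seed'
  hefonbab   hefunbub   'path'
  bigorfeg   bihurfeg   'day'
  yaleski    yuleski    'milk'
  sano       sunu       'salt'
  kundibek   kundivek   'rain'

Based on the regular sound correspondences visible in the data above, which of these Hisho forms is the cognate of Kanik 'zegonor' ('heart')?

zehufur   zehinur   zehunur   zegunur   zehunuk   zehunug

zehunur

bigorfeg ~ bihurfeg — Kanik g corresponds to Hisho h between vowels (before a back vowel).
hefonbab ~ hefunbub — Kanik o corresponds to Hisho u after a consonant, before a nasal.
bigorfeg ~ bihurfeg — Kanik o corresponds to Hisho u after a consonant, before r.
Applying these to Kanik 'zegonor':
  zegonor → zehonor   (g→h between vowels (before a back vowel))
  zehonor → zehunor   (o→u after a consonant, before a nasal)
  zehunor → zehunur   (o→u after a consonant, before r)
So the Hisho cognate is 'zehunur'.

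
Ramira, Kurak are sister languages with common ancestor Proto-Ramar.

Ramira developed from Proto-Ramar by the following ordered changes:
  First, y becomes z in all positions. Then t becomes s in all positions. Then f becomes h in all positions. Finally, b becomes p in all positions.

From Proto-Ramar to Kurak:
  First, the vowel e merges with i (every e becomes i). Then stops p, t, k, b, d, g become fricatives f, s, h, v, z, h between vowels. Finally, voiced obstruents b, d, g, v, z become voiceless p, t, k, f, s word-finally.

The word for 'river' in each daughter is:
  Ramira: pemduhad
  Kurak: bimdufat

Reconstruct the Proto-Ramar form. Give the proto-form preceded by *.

*bemdufad

Position 2: Ramira has e, Kurak has i. Ramira preserves e here (none of its changes turn any other segment into e), so the proto-segment is *e.
Position 6: Ramira has h, Kurak has f. Taking the neighbouring segments as reconstructed: Ramira h could go back to *f or *h; Kurak f could go back to *p or *f — the one source consistent with every daughter is *f.
Position 1: Ramira has p, Kurak has b. Kurak preserves b here (none of its changes turn any other segment into b), so the proto-segment is *b.
Verify the candidate proto-form against each daughter:
Ramira: *bemdufad > bemduhad > pemduhad  (by unconditioned shift, unconditioned shift)
Kurak: *bemdufad > bimdufad > bimdufat  (by vowel merger, final devoicing)
No other proto-form is consistent with every reflex, so the reconstruction is *bemdufad.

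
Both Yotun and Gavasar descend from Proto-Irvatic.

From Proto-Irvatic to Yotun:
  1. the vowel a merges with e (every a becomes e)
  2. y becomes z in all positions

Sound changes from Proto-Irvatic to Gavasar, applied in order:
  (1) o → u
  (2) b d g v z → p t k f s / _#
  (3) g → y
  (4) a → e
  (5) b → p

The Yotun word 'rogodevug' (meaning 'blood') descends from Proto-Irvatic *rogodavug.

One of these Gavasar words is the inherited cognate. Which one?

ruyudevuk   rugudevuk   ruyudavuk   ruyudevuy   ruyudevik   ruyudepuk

ruyudevuk

Gavasar: *rogodavug > rugudavug > rugudavuk > ruyudavuk > ruyudevuk  (by vowel merger, final devoicing, unconditioned shift, vowel merger)
Only 'ruyudevuk' matches the regular Gavasar development of *rogodavug.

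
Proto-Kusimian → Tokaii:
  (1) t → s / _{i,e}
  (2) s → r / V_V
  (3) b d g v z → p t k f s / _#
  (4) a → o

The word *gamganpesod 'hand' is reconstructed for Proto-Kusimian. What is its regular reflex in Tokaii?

gomgonperot

Tokaii: start from *gamganpesod.
  rule 1: no change — gamganpesod
  rule 2 (rhotacism): gamganpesod → gamganperod
  rule 3 (final devoicing): gamganperod → gamganperot
  rule 4 (vowel merger): gamganperot → gomgonperot
  ⇒ Tokaii gomgonperot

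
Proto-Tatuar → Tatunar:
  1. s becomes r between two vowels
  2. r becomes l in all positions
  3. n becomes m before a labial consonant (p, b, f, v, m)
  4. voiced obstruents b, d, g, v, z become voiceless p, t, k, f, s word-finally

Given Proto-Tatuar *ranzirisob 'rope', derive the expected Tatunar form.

lanzililop

Tatunar: start from *ranzirisob.
  rule 1 (rhotacism): ranzirisob → ranzirirob
  rule 2 (unconditioned shift): ranzirirob → lanzililob
  rule 3: no change — lanzililob
  rule 4 (final devoicing): lanzililob → lanzililop
  ⇒ Tatunar lanzililop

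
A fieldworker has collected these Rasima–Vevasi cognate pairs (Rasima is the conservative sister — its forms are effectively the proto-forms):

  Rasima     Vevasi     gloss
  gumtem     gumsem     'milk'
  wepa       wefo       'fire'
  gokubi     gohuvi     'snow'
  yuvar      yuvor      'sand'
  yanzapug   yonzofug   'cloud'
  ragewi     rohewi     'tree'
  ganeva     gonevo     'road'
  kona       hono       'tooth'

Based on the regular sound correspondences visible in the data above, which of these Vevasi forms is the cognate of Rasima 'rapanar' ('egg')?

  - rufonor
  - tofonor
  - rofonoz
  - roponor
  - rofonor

rofonor

yanzapug ~ yonzofug — Rasima a corresponds to Vevasi o after a consonant, before a labial obstruent.
wepa ~ wefo — Rasima p corresponds to Vevasi f between vowels (before a back vowel).
yanzapug ~ yonzofug, ganeva ~ gonevo — Rasima a corresponds to Vevasi o after a consonant, before a nasal.
yuvar ~ yuvor — Rasima a corresponds to Vevasi o after a consonant, before r.
Applying these to Rasima 'rapanar':
  rapanar → ropanar   (a→o after a consonant, before a labial obstruent)
  ropanar → rofanar   (p→f between vowels (before a back vowel))
  rofanar → rofonar   (a→o after a consonant, before a nasal)
  rofonar → rofonor   (a→o after a consonant, before r)
So the Vevasi cognate is 'rofonor'.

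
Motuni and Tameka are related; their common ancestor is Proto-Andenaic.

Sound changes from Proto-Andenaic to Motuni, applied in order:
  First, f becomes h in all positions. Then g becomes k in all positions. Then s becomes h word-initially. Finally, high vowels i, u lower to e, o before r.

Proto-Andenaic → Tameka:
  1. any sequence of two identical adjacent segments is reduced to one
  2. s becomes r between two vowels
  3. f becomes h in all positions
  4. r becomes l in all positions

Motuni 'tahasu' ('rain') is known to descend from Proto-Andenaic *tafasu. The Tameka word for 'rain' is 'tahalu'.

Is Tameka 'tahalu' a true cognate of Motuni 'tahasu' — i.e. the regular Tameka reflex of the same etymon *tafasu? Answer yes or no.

Derive the expected Tameka reflex of *tafasu:
Tameka: start from *tafasu.
  rule 1: no change — tafasu
  rule 2 (rhotacism): tafasu → tafaru
  rule 3 (unconditioned shift): tafaru → taharu
  rule 4 (unconditioned shift): taharu → tahalu
  ⇒ Tameka tahalu
Tameka 'tahalu' matches the regular reflex exactly, so the pair is cognate.

yes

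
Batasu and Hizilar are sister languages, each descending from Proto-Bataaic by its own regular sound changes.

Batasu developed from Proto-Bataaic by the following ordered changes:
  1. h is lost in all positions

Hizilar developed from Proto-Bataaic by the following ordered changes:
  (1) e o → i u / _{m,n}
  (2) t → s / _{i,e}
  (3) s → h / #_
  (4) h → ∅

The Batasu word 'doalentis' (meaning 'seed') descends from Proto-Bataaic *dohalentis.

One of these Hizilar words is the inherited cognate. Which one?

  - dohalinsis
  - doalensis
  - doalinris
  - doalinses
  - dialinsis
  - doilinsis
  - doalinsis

Hizilar: *dohalentis > dohalintis > dohalinsis > doalinsis  (by pre-nasal raising, palatalisation, h-loss)
Among the options, 'doalinsis' alone shows every Hizilar change applied in order.

doalinsis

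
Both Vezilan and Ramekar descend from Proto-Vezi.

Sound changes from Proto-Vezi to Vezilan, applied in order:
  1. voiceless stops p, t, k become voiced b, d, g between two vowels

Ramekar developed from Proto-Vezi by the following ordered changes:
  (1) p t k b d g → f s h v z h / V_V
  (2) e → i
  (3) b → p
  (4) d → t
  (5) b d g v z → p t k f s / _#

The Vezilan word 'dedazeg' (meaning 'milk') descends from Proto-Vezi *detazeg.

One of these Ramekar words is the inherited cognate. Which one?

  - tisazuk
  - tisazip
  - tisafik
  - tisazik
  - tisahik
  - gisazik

tisazik

Ramekar: *detazeg
  detazeg → desazeg   [intervocalic lenition]
  desazeg → disazig   [vowel merger]
  disazig (rule 3 does not apply)
  disazig → tisazig   [unconditioned shift]
  tisazig → tisazik   [final devoicing]
  giving Ramekar tisazik.
Among the options, 'tisazik' alone shows every Ramekar change applied in order.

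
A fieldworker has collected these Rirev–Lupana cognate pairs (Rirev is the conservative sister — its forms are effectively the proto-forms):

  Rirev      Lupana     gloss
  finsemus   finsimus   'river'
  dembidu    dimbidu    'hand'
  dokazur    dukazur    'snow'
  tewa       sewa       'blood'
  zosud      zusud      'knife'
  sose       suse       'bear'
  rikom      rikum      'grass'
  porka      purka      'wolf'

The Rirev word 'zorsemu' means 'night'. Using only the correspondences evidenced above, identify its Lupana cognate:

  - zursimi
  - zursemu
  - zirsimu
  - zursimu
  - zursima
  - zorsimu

porka ~ purka — Rirev o corresponds to Lupana u after a consonant, before r.
finsemus ~ finsimus, dembidu ~ dimbidu — Rirev e corresponds to Lupana i after a consonant, before a nasal.
Applying these to Rirev 'zorsemu':
  zorsemu → zursemu   (o→u after a consonant, before r)
  zursemu → zursimu   (e→i after a consonant, before a nasal)
So the Lupana cognate is 'zursimu'.

zursimu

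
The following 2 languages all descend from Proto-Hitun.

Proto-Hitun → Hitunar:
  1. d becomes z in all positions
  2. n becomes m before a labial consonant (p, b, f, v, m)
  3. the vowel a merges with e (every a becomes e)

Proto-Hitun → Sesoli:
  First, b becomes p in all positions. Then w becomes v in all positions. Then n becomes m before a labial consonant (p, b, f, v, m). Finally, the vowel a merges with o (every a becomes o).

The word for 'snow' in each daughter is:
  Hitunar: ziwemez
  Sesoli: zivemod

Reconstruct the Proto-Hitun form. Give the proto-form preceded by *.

Position 7: Hitunar has z, Sesoli has d. Sesoli preserves d here (none of its changes turn any other segment into d), so the proto-segment is *d.
Position 3: Hitunar has w, Sesoli has v. Hitunar preserves w here (none of its changes turn any other segment into w), so the proto-segment is *w.
Position 6: Hitunar has e, Sesoli has o. Taking the neighbouring segments as reconstructed: Hitunar e could go back to *a or *e; Sesoli o could go back to *a or *o — the one source consistent with every daughter is *a.
Verify the candidate proto-form against each daughter:
Hitunar: *ziwemad
  ziwemad → ziwemaz   [unconditioned shift]
  ziwemaz (rule 2 does not apply)
  ziwemaz → ziwemez   [vowel merger]
  giving Hitunar ziwemez.
Sesoli: *ziwemad > zivemad > zivemod  (by unconditioned shift, vowel merger)
No other proto-form is consistent with every reflex, so the reconstruction is *ziwemad.

*ziwemad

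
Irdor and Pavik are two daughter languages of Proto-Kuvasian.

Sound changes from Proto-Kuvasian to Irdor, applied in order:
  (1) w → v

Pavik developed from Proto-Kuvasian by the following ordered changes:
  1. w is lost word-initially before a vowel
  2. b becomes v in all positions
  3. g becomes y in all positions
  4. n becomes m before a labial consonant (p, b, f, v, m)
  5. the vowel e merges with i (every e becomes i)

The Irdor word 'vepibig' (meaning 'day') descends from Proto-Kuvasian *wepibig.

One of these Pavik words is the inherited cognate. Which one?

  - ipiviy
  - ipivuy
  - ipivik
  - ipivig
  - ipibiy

Pavik: *wepibig > epibig > epivig > epiviy > ipiviy  (by glide loss, unconditioned shift, unconditioned shift, vowel merger)
Only 'ipiviy' matches the regular Pavik development of *wepibig.

ipiviy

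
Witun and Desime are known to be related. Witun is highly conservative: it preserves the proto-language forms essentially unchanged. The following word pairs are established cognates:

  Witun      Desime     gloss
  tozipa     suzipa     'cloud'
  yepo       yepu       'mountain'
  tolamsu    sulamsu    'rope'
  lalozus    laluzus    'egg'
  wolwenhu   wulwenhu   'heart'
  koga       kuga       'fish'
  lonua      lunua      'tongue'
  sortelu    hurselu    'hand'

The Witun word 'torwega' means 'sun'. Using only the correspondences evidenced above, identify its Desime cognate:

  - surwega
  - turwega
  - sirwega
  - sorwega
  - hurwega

tozipa ~ suzipa, tolamsu ~ sulamsu — Witun t corresponds to Desime s word-initially before a back vowel.
sortelu ~ hurselu — Witun o corresponds to Desime u after a consonant, before r.
Applying these to Witun 'torwega':
  torwega → sorwega   (t→s word-initially before a back vowel)
  sorwega → surwega   (o→u after a consonant, before r)
So the Desime cognate is 'surwega'.

surwega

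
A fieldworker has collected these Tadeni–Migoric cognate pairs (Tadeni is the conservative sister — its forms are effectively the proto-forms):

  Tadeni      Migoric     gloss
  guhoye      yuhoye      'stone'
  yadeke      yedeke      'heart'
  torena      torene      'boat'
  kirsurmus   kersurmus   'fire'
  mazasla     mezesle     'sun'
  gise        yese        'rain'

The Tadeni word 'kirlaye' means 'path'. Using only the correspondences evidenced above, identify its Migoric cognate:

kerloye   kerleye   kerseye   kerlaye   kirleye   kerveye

kirsurmus ~ kersurmus — Tadeni i corresponds to Migoric e after a consonant, before r.
yadeke ~ yedeke, mazasla ~ mezesle — Tadeni a corresponds to Migoric e after a consonant, before a consonant other than r, m, n, p, b, f, v.
Applying these to Tadeni 'kirlaye':
  kirlaye → kerlaye   (i→e after a consonant, before r)
  kerlaye → kerleye   (a→e after a consonant, before a consonant other than r, m, n, p, b, f, v)
So the Migoric cognate is 'kerleye'.

kerleye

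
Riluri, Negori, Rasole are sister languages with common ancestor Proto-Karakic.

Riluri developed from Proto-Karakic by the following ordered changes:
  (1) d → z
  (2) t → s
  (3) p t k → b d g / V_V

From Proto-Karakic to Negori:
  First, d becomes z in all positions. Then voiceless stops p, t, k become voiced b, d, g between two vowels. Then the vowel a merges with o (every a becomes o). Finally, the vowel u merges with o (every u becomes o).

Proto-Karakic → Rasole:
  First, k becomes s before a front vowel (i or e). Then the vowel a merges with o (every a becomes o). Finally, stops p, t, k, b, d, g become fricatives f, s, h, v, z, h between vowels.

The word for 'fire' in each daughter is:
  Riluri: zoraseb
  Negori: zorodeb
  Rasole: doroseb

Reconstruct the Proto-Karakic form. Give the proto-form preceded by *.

Position 4: Riluri has a, Negori has o, Rasole has o. Riluri preserves a here (none of its changes turn any other segment into a), so the proto-segment is *a.
Position 5: Riluri has s, Negori has d, Rasole has s. In Negori, d can only continue *t, so the proto-segment is *t.
Verify the candidate proto-form against each daughter:
Riluri: *dorateb
  dorateb → zorateb   [unconditioned shift]
  zorateb → zoraseb   [unconditioned shift]
  zoraseb (rule 3 does not apply)
  giving Riluri zoraseb.
Negori: *dorateb
  dorateb → zorateb   [unconditioned shift]
  zorateb → zoradeb   [intervocalic voicing]
  zoradeb → zorodeb   [vowel merger]
  zorodeb (rule 4 does not apply)
  giving Negori zorodeb.
Rasole: start from *dorateb.
  rule 1: no change — dorateb
  rule 2 (vowel merger): dorateb → doroteb
  rule 3 (intervocalic lenition): doroteb → doroseb
  ⇒ Rasole doroseb
No other proto-form is consistent with every reflex, so the reconstruction is *dorateb.

*dorateb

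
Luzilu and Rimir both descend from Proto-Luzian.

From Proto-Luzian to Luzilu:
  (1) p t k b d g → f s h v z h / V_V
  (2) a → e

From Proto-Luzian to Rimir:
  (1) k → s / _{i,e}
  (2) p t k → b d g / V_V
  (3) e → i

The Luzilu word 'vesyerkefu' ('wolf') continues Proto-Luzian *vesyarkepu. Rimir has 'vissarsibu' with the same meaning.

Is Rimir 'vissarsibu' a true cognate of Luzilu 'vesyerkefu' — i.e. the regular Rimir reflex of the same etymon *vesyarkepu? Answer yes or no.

Derive the expected Rimir reflex of *vesyarkepu:
Rimir: *vesyarkepu
  vesyarkepu → vesyarsepu   [palatalisation]
  vesyarsepu → vesyarsebu   [intervocalic voicing]
  vesyarsebu → visyarsibu   [vowel merger]
  giving Rimir visyarsibu.
The regular Rimir reflex would be 'visyarsibu', but the attested form is 'vissarsibu'. The correspondence is irregular, so they are not cognates (the Rimir form has a different source).

no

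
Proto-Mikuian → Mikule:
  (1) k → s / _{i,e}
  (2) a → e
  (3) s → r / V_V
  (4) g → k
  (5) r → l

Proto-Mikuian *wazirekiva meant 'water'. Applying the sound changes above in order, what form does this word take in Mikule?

Mikule: *wazirekiva > waziresiva > weziresive > wezirerive > wezilelive  (by palatalisation, vowel merger, rhotacism, unconditioned shift)

wezilelive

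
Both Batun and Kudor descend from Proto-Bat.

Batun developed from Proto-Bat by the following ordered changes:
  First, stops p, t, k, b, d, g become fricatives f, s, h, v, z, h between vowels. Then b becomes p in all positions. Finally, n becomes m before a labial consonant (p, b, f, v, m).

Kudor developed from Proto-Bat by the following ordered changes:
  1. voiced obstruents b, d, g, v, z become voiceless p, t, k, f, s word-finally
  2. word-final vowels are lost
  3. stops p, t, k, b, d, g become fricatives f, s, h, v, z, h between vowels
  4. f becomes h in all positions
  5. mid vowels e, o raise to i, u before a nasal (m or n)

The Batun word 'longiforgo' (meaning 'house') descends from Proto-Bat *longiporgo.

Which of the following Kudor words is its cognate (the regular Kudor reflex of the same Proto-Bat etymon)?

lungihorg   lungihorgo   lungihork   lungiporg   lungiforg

lungihorg

Kudor: start from *longiporgo.
  rule 1: no change — longiporgo
  rule 2 (apocope): longiporgo → longiporg
  rule 3 (intervocalic lenition): longiporg → longiforg
  rule 4 (unconditioned shift): longiforg → longihorg
  rule 5 (pre-nasal raising): longihorg → lungihorg
  ⇒ Kudor lungihorg
The other candidates each miss or misapply at least one Kudor change.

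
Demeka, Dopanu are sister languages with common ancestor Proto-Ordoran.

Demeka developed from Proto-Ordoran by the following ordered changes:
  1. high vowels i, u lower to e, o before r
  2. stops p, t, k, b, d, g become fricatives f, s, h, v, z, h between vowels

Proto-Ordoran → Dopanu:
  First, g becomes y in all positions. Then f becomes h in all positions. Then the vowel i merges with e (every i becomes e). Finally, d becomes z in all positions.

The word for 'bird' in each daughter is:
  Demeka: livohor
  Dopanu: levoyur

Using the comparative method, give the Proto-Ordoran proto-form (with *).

Position 6: Demeka has o, Dopanu has u. Dopanu preserves u here (none of its changes turn any other segment into u), so the proto-segment is *u.
Position 5: Demeka has h, Dopanu has y. Taking the neighbouring segments as reconstructed: Demeka h could go back to *k or *g or *h; Dopanu y could go back to *g or *y — the one source consistent with every daughter is *g.
This points to *livogur. Verify forward in each daughter:
Demeka: *livogur > livogor > livohor  (by pre-rhotic lowering, intervocalic lenition)
Dopanu: *livogur
  livogur → livoyur   [unconditioned shift]
  livoyur (rule 2 does not apply)
  livoyur → levoyur   [vowel merger]
  levoyur (rule 4 does not apply)
  giving Dopanu levoyur.
No other proto-form is consistent with every reflex, so the reconstruction is *livogur.

*livogur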